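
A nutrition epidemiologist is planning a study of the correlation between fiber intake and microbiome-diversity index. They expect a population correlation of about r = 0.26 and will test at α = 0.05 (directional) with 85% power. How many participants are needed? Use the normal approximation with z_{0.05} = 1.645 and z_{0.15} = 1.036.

n = 105

Fisher's z: C = ½·ln((1+r)/(1−r)) = ½·ln(1.7027) = 0.2661.
n = ((z_{α} + z_β)/C)² + 3.
(1.645 + 1.036) / 0.2661 = 2.681 / 0.2661 = 10.075.
n = 10.075² + 3 = 101.51 + 3 = 104.5.
Round up.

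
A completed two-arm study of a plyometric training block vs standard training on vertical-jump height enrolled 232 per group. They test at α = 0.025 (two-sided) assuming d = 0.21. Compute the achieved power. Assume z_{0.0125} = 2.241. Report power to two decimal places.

For two equal groups, power = Φ(d·√(n/2) − z_{α/2}).
d·√(n/2) = 0.21 × √(232/2) = 0.21 × 10.770 = 2.262.
z_β = 2.262 − 2.241 = 0.021.
Power = Φ(0.021) = 0.508.

power ≈ 0.51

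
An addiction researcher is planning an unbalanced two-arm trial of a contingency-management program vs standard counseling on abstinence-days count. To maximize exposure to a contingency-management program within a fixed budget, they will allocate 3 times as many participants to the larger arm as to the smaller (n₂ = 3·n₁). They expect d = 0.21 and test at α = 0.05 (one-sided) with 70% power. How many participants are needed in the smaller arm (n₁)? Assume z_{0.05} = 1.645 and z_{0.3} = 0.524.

n₁ = 143

With allocation ratio k = n₂/n₁ = 3, Var(x̄₁−x̄₂) = σ²(1/n₁ + 1/(k·n₁)) = σ²·(k+1)/(k·n₁).
So n₁ = (1 + 1/k)·((z_{α} + z_β)/d)² = 1.333 × (2.169/0.21)².
n₁ = 1.333 × 106.68 = 142.2.
Round up: n₁ = 143, giving n₂ = 3 × 143 = 429.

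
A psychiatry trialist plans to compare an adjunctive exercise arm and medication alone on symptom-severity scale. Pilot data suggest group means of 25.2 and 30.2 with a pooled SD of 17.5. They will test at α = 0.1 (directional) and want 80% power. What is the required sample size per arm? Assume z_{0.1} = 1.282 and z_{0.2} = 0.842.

n = 111 per group

Cohen's d = |M₁ − M₂| / SD_pooled = |25.2 − 30.2| / 17.5 = 5.0 / 17.5 = 0.286.
For two independent groups with equal n: n = 2·((z_{α} + z_β) / d)².
z_{α} + z_β = 1.282 + 0.842 = 2.124.
n = 2 × (2.124 / 0.286)² = 2 × 7.427² = 2 × 55.15 = 110.3.
Round up to the next whole participant.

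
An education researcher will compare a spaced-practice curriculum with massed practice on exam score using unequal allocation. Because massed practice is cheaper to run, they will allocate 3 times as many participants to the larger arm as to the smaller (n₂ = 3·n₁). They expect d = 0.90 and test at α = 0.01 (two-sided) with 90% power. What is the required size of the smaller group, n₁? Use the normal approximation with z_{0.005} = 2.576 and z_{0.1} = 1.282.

With allocation ratio k = n₂/n₁ = 3, Var(x̄₁−x̄₂) = σ²(1/n₁ + 1/(k·n₁)) = σ²·(k+1)/(k·n₁).
So n₁ = (1 + 1/k)·((z_{α/2} + z_β)/d)² = 1.333 × (3.858/0.90)².
n₁ = 1.333 × 18.38 = 24.5.
Round up: n₁ = 25, giving n₂ = 3 × 25 = 75.

n₁ = 25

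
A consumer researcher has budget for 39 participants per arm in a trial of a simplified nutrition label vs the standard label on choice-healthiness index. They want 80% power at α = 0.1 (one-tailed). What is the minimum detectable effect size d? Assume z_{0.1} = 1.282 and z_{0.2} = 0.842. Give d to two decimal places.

d_min ≈ 0.48

For two independent groups of n = 39 each: d_min = (z_{α} + z_β)·√(2/n).
z-sum = 1.282 + 0.842 = 2.124.
d_min = 2.124 × √(2/39) = 2.124 × 0.2265 = 0.481.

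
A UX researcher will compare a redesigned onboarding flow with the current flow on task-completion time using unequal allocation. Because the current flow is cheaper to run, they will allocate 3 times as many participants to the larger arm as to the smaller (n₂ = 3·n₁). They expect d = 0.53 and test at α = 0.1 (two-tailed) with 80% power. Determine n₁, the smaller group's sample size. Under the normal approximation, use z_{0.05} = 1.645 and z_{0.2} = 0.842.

n₁ = 30

With allocation ratio k = n₂/n₁ = 3, Var(x̄₁−x̄₂) = σ²(1/n₁ + 1/(k·n₁)) = σ²·(k+1)/(k·n₁).
So n₁ = (1 + 1/k)·((z_{α/2} + z_β)/d)² = 1.333 × (2.487/0.53)².
n₁ = 1.333 × 22.02 = 29.4.
Round up: n₁ = 30, giving n₂ = 3 × 30 = 90.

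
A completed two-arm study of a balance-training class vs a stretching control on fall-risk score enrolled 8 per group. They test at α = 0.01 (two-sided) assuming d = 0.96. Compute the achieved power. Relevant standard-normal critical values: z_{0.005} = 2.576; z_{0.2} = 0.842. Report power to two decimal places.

power ≈ 0.26

For two equal groups, power = Φ(d·√(n/2) − z_{α/2}).
d·√(n/2) = 0.96 × √(8/2) = 0.96 × 2.000 = 1.920.
z_β = 1.920 − 2.576 = -0.656.
Power = Φ(-0.656) = 0.256.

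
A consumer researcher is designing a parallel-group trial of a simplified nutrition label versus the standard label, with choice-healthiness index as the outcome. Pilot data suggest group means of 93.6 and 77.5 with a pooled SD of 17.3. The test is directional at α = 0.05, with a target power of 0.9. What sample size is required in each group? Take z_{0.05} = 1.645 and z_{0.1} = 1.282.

n = 20 per group

Cohen's d = |M₁ − M₂| / SD_pooled = |93.6 − 77.5| / 17.3 = 16.1 / 17.3 = 0.931.
For two independent groups with equal n: n = 2·((z_{α} + z_β) / d)².
z_{α} + z_β = 1.645 + 1.282 = 2.927.
n = 2 × (2.927 / 0.931)² = 2 × 3.144² = 2 × 9.88 = 19.8.
Round up to the next whole participant.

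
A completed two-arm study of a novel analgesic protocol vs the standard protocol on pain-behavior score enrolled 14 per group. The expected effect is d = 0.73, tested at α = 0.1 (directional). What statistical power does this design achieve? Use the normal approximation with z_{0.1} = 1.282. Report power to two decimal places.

power ≈ 0.74

For two equal groups, power = Φ(d·√(n/2) − z_{α}).
d·√(n/2) = 0.73 × √(14/2) = 0.73 × 2.646 = 1.931.
z_β = 1.931 − 1.282 = 0.649.
Power = Φ(0.649) = 0.742.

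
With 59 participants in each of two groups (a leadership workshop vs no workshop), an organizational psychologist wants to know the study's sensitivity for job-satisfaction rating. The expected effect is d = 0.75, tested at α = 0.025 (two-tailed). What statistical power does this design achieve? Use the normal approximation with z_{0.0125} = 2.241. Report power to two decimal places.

For two equal groups, power = Φ(d·√(n/2) − z_{α/2}).
d·√(n/2) = 0.75 × √(59/2) = 0.75 × 5.431 = 4.074.
z_β = 4.074 − 2.241 = 1.833.
Power = Φ(1.833) = 0.967.

power ≈ 0.97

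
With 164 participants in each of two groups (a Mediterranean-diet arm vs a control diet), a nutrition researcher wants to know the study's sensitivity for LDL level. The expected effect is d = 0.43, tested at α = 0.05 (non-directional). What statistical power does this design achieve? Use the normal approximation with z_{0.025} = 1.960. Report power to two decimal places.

power ≈ 0.97

For two equal groups, power = Φ(d·√(n/2) − z_{α/2}).
d·√(n/2) = 0.43 × √(164/2) = 0.43 × 9.055 = 3.894.
z_β = 3.894 − 1.960 = 1.934.
Power = Φ(1.934) = 0.973.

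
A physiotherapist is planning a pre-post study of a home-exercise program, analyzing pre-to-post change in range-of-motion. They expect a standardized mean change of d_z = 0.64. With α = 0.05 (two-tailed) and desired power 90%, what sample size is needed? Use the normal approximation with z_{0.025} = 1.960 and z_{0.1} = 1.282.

n = 26 pairs

For a paired (one-sample on differences) test: n = ((z_{α/2} + z_β) / d)².
z_{α/2} + z_β = 1.960 + 1.282 = 3.242.
n = (3.242 / 0.64)² = 5.066² = 25.66.
Round up.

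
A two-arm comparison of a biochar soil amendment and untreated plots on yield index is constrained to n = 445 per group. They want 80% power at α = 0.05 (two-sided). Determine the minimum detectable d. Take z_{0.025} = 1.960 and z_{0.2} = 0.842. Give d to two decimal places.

For two independent groups of n = 445 each: d_min = (z_{α/2} + z_β)·√(2/n).
z-sum = 1.960 + 0.842 = 2.802.
d_min = 2.802 × √(2/445) = 2.802 × 0.0670 = 0.188.

d_min ≈ 0.19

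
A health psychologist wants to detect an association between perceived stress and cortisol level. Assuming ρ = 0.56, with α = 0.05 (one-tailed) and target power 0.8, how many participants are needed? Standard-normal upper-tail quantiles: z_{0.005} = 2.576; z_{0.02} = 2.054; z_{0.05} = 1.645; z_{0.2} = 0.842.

Fisher's z: C = ½·ln((1+r)/(1−r)) = ½·ln(3.5455) = 0.6328.
n = ((z_{α} + z_β)/C)² + 3.
(1.645 + 0.842) / 0.6328 = 2.487 / 0.6328 = 3.930.
n = 3.930² + 3 = 15.45 + 3 = 18.4.
Round up.

n = 19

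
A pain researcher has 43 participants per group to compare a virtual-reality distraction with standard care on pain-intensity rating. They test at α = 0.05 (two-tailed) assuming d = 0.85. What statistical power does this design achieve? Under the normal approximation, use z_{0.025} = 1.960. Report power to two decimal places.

For two equal groups, power = Φ(d·√(n/2) − z_{α/2}).
d·√(n/2) = 0.85 × √(43/2) = 0.85 × 4.637 = 3.941.
z_β = 3.941 − 1.960 = 1.981.
Power = Φ(1.981) = 0.976.

power ≈ 0.98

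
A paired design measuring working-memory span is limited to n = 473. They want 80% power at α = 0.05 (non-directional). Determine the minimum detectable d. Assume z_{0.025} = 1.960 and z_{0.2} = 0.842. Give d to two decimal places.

For a single sample (or paired design) of n = 473: d_min = (z_{α/2} + z_β)/√n.
z-sum = 1.960 + 0.842 = 2.802.
d_min = 2.802 / √473 = 2.802 / 21.749 = 0.129.

d_min ≈ 0.13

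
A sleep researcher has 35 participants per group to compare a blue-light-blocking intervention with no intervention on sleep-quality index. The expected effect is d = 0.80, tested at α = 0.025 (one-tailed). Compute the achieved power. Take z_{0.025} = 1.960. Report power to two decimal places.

For two equal groups, power = Φ(d·√(n/2) − z_{α}).
d·√(n/2) = 0.80 × √(35/2) = 0.80 × 4.183 = 3.347.
z_β = 3.347 − 1.960 = 1.387.
Power = Φ(1.387) = 0.917.

power ≈ 0.92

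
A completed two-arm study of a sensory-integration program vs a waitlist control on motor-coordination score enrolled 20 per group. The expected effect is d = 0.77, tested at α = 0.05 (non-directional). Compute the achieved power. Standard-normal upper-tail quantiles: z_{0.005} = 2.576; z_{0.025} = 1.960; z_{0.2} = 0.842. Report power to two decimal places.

power ≈ 0.68

For two equal groups, power = Φ(d·√(n/2) − z_{α/2}).
d·√(n/2) = 0.77 × √(20/2) = 0.77 × 3.162 = 2.435.
z_β = 2.435 − 1.960 = 0.475.
Power = Φ(0.475) = 0.683.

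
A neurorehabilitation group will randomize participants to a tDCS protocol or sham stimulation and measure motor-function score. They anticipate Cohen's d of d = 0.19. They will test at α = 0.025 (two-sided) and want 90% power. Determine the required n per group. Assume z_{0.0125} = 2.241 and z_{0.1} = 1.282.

n = 688 per group

For two independent groups with equal n: n = 2·((z_{α/2} + z_β) / d)².
z_{α/2} + z_β = 2.241 + 1.282 = 3.523.
n = 2 × (3.523 / 0.19)² = 2 × 18.542² = 2 × 343.81 = 687.6.
Round up to the next whole participant.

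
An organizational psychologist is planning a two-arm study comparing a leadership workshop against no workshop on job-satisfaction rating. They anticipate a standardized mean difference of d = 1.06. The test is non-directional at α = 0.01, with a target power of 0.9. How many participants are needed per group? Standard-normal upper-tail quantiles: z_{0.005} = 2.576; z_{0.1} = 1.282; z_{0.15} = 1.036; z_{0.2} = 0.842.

n = 27 per group

For two independent groups with equal n: n = 2·((z_{α/2} + z_β) / d)².
z_{α/2} + z_β = 2.576 + 1.282 = 3.858.
n = 2 × (3.858 / 1.06)² = 2 × 3.640² = 2 × 13.25 = 26.5.
Round up to the next whole participant.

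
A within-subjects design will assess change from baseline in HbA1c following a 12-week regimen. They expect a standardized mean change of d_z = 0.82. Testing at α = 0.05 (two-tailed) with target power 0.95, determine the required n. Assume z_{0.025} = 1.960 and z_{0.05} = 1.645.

For a paired (one-sample on differences) test: n = ((z_{α/2} + z_β) / d)².
z_{α/2} + z_β = 1.960 + 1.645 = 3.605.
n = (3.605 / 0.82)² = 4.396² = 19.33.
Round up.

n = 20 pairs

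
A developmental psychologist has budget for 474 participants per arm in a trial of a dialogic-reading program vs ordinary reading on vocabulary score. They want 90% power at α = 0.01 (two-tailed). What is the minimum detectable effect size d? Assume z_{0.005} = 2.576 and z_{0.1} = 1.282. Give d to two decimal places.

For two independent groups of n = 474 each: d_min = (z_{α/2} + z_β)·√(2/n).
z-sum = 2.576 + 1.282 = 3.858.
d_min = 3.858 × √(2/474) = 3.858 × 0.0650 = 0.251.

d_min ≈ 0.25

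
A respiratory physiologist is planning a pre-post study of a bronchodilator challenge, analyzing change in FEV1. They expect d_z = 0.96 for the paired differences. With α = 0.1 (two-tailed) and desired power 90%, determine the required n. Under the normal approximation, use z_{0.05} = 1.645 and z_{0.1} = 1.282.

For a paired (one-sample on differences) test: n = ((z_{α/2} + z_β) / d)².
z_{α/2} + z_β = 1.645 + 1.282 = 2.927.
n = (2.927 / 0.96)² = 3.049² = 9.30.
Round up.

n = 10 pairs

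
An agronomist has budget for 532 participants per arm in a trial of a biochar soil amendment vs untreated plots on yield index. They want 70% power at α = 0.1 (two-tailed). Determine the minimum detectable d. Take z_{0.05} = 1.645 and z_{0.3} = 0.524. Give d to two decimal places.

d_min ≈ 0.13

For two independent groups of n = 532 each: d_min = (z_{α/2} + z_β)·√(2/n).
z-sum = 1.645 + 0.524 = 2.169.
d_min = 2.169 × √(2/532) = 2.169 × 0.0613 = 0.133.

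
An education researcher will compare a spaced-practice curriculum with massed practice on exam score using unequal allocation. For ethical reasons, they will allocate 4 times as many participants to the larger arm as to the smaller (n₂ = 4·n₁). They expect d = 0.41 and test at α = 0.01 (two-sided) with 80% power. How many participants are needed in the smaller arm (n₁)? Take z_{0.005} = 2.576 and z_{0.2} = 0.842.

n₁ = 87

With allocation ratio k = n₂/n₁ = 4, Var(x̄₁−x̄₂) = σ²(1/n₁ + 1/(k·n₁)) = σ²·(k+1)/(k·n₁).
So n₁ = (1 + 1/k)·((z_{α/2} + z_β)/d)² = 1.250 × (3.418/0.41)².
n₁ = 1.250 × 69.50 = 86.9.
Round up: n₁ = 87, giving n₂ = 4 × 87 = 348.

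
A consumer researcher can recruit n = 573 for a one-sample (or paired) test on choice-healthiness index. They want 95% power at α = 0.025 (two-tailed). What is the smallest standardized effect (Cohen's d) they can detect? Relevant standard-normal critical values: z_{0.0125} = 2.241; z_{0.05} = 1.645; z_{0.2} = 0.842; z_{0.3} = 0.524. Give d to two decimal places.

For a single sample (or paired design) of n = 573: d_min = (z_{α/2} + z_β)/√n.
z-sum = 2.241 + 1.645 = 3.886.
d_min = 3.886 / √573 = 3.886 / 23.937 = 0.162.

d_min ≈ 0.16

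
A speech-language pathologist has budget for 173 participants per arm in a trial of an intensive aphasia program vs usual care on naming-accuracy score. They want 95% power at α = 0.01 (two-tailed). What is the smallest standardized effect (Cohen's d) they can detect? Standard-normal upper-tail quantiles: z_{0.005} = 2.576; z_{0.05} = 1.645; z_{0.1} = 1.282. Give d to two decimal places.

d_min ≈ 0.45

For two independent groups of n = 173 each: d_min = (z_{α/2} + z_β)·√(2/n).
z-sum = 2.576 + 1.645 = 4.221.
d_min = 4.221 × √(2/173) = 4.221 × 0.1075 = 0.454.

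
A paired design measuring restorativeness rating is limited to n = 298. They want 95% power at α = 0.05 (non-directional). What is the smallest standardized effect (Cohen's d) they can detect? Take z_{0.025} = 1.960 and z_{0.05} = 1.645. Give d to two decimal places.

For a single sample (or paired design) of n = 298: d_min = (z_{α/2} + z_β)/√n.
z-sum = 1.960 + 1.645 = 3.605.
d_min = 3.605 / √298 = 3.605 / 17.263 = 0.209.

d_min ≈ 0.21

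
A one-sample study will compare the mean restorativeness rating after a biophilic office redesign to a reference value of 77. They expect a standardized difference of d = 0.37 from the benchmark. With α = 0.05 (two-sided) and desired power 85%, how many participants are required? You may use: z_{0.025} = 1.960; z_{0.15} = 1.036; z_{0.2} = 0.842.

n = 66

For a one-sample test: n = ((z_{α/2} + z_β) / d)².
z_{α/2} + z_β = 1.960 + 1.036 = 2.996.
n = (2.996 / 0.37)² = 8.097² = 65.57.
Round up.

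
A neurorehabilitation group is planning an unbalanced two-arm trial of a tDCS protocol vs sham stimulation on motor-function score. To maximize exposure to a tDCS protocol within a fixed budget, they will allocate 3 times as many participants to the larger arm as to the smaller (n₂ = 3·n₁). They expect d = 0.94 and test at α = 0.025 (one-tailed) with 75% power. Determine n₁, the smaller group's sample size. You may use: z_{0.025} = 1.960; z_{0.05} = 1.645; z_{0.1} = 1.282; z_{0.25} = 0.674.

n₁ = 11

With allocation ratio k = n₂/n₁ = 3, Var(x̄₁−x̄₂) = σ²(1/n₁ + 1/(k·n₁)) = σ²·(k+1)/(k·n₁).
So n₁ = (1 + 1/k)·((z_{α} + z_β)/d)² = 1.333 × (2.634/0.94)².
n₁ = 1.333 × 7.85 = 10.5.
Round up: n₁ = 11, giving n₂ = 3 × 11 = 33.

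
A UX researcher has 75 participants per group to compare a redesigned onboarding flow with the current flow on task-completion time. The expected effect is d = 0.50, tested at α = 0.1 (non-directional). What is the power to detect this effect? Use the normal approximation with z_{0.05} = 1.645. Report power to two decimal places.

For two equal groups, power = Φ(d·√(n/2) − z_{α/2}).
d·√(n/2) = 0.50 × √(75/2) = 0.50 × 6.124 = 3.062.
z_β = 3.062 − 1.645 = 1.417.
Power = Φ(1.417) = 0.922.

power ≈ 0.92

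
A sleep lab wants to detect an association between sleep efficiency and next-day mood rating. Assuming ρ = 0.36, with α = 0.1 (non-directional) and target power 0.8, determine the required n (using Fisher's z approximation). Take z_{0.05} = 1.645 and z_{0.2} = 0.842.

Fisher's z: C = ½·ln((1+r)/(1−r)) = ½·ln(2.1250) = 0.3769.
n = ((z_{α/2} + z_β)/C)² + 3.
(1.645 + 0.842) / 0.3769 = 2.487 / 0.3769 = 6.599.
n = 6.599² + 3 = 43.54 + 3 = 46.5.
Round up.

n = 47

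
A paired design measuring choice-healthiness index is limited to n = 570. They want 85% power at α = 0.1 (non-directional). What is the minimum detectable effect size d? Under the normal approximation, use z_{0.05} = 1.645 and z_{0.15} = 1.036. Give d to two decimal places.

d_min ≈ 0.11

For a single sample (or paired design) of n = 570: d_min = (z_{α/2} + z_β)/√n.
z-sum = 1.645 + 1.036 = 2.681.
d_min = 2.681 / √570 = 2.681 / 23.875 = 0.112.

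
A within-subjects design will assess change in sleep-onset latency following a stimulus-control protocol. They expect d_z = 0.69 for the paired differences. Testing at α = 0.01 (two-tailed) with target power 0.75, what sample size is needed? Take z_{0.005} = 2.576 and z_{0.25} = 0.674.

For a paired (one-sample on differences) test: n = ((z_{α/2} + z_β) / d)².
z_{α/2} + z_β = 2.576 + 0.674 = 3.250.
n = (3.250 / 0.69)² = 4.710² = 22.19.
Round up.

n = 23 pairs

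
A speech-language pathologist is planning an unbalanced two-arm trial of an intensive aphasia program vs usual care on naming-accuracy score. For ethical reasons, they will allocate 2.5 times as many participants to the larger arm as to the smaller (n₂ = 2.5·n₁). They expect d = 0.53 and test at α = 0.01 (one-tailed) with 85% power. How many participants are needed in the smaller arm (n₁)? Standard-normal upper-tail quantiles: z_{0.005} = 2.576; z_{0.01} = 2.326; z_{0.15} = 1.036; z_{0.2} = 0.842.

With allocation ratio k = n₂/n₁ = 2.5, Var(x̄₁−x̄₂) = σ²(1/n₁ + 1/(k·n₁)) = σ²·(k+1)/(k·n₁).
So n₁ = (1 + 1/k)·((z_{α} + z_β)/d)² = 1.400 × (3.362/0.53)².
n₁ = 1.400 × 40.24 = 56.3.
Round up: n₁ = 57, giving n₂ = ⌈2.5 × 57⌉ = ⌈142.5⌉ = 143.

n₁ = 57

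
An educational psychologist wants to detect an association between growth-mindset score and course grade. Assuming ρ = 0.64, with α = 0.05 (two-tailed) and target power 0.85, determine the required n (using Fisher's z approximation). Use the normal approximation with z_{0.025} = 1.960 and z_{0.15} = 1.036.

Fisher's z: C = ½·ln((1+r)/(1−r)) = ½·ln(4.5556) = 0.7582.
n = ((z_{α/2} + z_β)/C)² + 3.
(1.960 + 1.036) / 0.7582 = 2.996 / 0.7582 = 3.951.
n = 3.951² + 3 = 15.61 + 3 = 18.6.
Round up.

n = 19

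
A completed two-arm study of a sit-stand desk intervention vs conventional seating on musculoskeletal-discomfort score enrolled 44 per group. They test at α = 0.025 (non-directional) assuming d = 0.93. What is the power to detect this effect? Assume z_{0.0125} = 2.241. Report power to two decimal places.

power ≈ 0.98

For two equal groups, power = Φ(d·√(n/2) − z_{α/2}).
d·√(n/2) = 0.93 × √(44/2) = 0.93 × 4.690 = 4.362.
z_β = 4.362 − 2.241 = 2.121.
Power = Φ(2.121) = 0.983.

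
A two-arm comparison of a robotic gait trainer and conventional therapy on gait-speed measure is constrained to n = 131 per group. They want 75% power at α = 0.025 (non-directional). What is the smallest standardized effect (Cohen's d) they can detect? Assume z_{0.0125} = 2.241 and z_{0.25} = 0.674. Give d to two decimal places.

For two independent groups of n = 131 each: d_min = (z_{α/2} + z_β)·√(2/n).
z-sum = 2.241 + 0.674 = 2.915.
d_min = 2.915 × √(2/131) = 2.915 × 0.1236 = 0.360.

d_min ≈ 0.36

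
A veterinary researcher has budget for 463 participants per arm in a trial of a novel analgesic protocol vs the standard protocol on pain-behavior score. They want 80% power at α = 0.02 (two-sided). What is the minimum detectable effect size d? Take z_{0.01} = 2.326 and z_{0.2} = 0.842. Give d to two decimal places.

d_min ≈ 0.21

For two independent groups of n = 463 each: d_min = (z_{α/2} + z_β)·√(2/n).
z-sum = 2.326 + 0.842 = 3.168.
d_min = 3.168 × √(2/463) = 3.168 × 0.0657 = 0.208.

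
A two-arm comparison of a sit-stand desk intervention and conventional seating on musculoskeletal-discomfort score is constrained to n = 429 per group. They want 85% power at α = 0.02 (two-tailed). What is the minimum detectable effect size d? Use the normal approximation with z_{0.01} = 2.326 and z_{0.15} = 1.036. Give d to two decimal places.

d_min ≈ 0.23

For two independent groups of n = 429 each: d_min = (z_{α/2} + z_β)·√(2/n).
z-sum = 2.326 + 1.036 = 3.362.
d_min = 3.362 × √(2/429) = 3.362 × 0.0683 = 0.230.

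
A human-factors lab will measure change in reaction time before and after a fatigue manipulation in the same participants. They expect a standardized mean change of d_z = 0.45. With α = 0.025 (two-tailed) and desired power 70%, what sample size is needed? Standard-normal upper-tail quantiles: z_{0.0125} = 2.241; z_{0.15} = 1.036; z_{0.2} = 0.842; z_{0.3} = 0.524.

For a paired (one-sample on differences) test: n = ((z_{α/2} + z_β) / d)².
z_{α/2} + z_β = 2.241 + 0.524 = 2.765.
n = (2.765 / 0.45)² = 6.144² = 37.75.
Round up.

n = 38 pairs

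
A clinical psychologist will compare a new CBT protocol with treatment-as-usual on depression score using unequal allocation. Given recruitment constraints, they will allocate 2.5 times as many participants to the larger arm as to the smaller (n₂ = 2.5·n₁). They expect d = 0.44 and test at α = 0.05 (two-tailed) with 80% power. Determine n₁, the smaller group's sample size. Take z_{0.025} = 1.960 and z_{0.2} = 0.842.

n₁ = 57

With allocation ratio k = n₂/n₁ = 2.5, Var(x̄₁−x̄₂) = σ²(1/n₁ + 1/(k·n₁)) = σ²·(k+1)/(k·n₁).
So n₁ = (1 + 1/k)·((z_{α/2} + z_β)/d)² = 1.400 × (2.802/0.44)².
n₁ = 1.400 × 40.55 = 56.8.
Round up: n₁ = 57, giving n₂ = ⌈2.5 × 57⌉ = ⌈142.5⌉ = 143.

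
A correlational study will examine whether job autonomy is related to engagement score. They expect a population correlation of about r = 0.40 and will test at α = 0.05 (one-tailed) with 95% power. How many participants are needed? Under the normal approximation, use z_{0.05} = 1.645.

Fisher's z: C = ½·ln((1+r)/(1−r)) = ½·ln(2.3333) = 0.4236.
n = ((z_{α} + z_β)/C)² + 3.
(1.645 + 1.645) / 0.4236 = 3.290 / 0.4236 = 7.767.
n = 7.767² + 3 = 60.32 + 3 = 63.3.
Round up.

n = 64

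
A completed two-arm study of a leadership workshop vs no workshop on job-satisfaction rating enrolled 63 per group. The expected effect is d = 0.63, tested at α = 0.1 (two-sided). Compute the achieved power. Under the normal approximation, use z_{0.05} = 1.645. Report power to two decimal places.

For two equal groups, power = Φ(d·√(n/2) − z_{α/2}).
d·√(n/2) = 0.63 × √(63/2) = 0.63 × 5.612 = 3.536.
z_β = 3.536 − 1.645 = 1.891.
Power = Φ(1.891) = 0.971.

power ≈ 0.97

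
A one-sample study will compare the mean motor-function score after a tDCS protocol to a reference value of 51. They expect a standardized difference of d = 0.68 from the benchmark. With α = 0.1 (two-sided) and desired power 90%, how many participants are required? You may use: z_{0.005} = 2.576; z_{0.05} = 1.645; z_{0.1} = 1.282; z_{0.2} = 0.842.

n = 19

For a one-sample test: n = ((z_{α/2} + z_β) / d)².
z_{α/2} + z_β = 1.645 + 1.282 = 2.927.
n = (2.927 / 0.68)² = 4.304² = 18.53.
Round up.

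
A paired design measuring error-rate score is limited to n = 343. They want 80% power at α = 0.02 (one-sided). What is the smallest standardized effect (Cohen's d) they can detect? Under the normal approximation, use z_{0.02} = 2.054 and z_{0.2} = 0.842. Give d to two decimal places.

d_min ≈ 0.16

For a single sample (or paired design) of n = 343: d_min = (z_{α} + z_β)/√n.
z-sum = 2.054 + 0.842 = 2.896.
d_min = 2.896 / √343 = 2.896 / 18.520 = 0.156.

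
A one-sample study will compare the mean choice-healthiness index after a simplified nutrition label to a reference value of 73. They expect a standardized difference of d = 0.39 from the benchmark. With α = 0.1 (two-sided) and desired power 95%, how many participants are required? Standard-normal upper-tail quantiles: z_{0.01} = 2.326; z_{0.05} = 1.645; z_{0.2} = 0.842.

For a one-sample test: n = ((z_{α/2} + z_β) / d)².
z_{α/2} + z_β = 1.645 + 1.645 = 3.290.
n = (3.290 / 0.39)² = 8.436² = 71.16.
Round up.

n = 72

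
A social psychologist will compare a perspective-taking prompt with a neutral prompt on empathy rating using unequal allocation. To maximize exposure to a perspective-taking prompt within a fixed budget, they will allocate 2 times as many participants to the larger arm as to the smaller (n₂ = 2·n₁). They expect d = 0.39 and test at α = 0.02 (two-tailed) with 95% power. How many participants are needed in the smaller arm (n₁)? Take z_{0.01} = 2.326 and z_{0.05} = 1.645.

n₁ = 156

With allocation ratio k = n₂/n₁ = 2, Var(x̄₁−x̄₂) = σ²(1/n₁ + 1/(k·n₁)) = σ²·(k+1)/(k·n₁).
So n₁ = (1 + 1/k)·((z_{α/2} + z_β)/d)² = 1.500 × (3.971/0.39)².
n₁ = 1.500 × 103.67 = 155.5.
Round up: n₁ = 156, giving n₂ = 2 × 156 = 312.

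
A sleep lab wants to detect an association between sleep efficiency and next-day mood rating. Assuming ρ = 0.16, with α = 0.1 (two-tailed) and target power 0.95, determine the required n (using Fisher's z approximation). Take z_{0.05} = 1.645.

n = 419

Fisher's z: C = ½·ln((1+r)/(1−r)) = ½·ln(1.3810) = 0.1614.
n = ((z_{α/2} + z_β)/C)² + 3.
(1.645 + 1.645) / 0.1614 = 3.290 / 0.1614 = 20.384.
n = 20.384² + 3 = 415.51 + 3 = 418.5.
Round up.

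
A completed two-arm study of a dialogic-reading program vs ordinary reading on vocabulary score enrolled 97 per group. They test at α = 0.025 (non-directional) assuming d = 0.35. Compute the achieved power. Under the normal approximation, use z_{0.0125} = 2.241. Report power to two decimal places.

For two equal groups, power = Φ(d·√(n/2) − z_{α/2}).
d·√(n/2) = 0.35 × √(97/2) = 0.35 × 6.964 = 2.437.
z_β = 2.437 − 2.241 = 0.196.
Power = Φ(0.196) = 0.578.

power ≈ 0.58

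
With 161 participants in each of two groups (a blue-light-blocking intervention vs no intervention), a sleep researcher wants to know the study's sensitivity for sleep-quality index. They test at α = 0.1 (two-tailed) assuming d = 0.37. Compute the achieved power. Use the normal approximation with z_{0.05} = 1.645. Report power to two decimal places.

For two equal groups, power = Φ(d·√(n/2) − z_{α/2}).
d·√(n/2) = 0.37 × √(161/2) = 0.37 × 8.972 = 3.320.
z_β = 3.320 − 1.645 = 1.675.
Power = Φ(1.675) = 0.953.

power ≈ 0.95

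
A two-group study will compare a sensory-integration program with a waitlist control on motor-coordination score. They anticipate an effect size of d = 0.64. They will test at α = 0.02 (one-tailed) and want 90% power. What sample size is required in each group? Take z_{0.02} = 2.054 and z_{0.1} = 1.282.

n = 55 per group

For two independent groups with equal n: n = 2·((z_{α} + z_β) / d)².
z_{α} + z_β = 2.054 + 1.282 = 3.336.
n = 2 × (3.336 / 0.64)² = 2 × 5.212² = 2 × 27.17 = 54.3.
Round up to the next whole participant.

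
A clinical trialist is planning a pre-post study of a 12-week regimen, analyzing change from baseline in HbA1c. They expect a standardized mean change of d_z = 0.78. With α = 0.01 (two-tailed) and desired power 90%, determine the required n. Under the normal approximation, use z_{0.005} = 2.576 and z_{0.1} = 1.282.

n = 25 pairs

For a paired (one-sample on differences) test: n = ((z_{α/2} + z_β) / d)².
z_{α/2} + z_β = 2.576 + 1.282 = 3.858.
n = (3.858 / 0.78)² = 4.946² = 24.46.
Round up.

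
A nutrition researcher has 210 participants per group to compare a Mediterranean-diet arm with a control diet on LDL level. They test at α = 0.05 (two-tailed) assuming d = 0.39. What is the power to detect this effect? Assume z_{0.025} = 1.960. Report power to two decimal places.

power ≈ 0.98

For two equal groups, power = Φ(d·√(n/2) − z_{α/2}).
d·√(n/2) = 0.39 × √(210/2) = 0.39 × 10.247 = 3.996.
z_β = 3.996 − 1.960 = 2.036.
Power = Φ(2.036) = 0.979.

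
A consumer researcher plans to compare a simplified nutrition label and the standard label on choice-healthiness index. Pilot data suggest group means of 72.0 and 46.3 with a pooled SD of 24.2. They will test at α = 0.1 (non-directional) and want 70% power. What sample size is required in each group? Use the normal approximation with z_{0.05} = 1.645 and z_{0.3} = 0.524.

n = 9 per group

Cohen's d = |M₁ − M₂| / SD_pooled = |72.0 − 46.3| / 24.2 = 25.7 / 24.2 = 1.062.
For two independent groups with equal n: n = 2·((z_{α/2} + z_β) / d)².
z_{α/2} + z_β = 1.645 + 0.524 = 2.169.
n = 2 × (2.169 / 1.062)² = 2 × 2.042² = 2 × 4.17 = 8.3.
Round up to the next whole participant.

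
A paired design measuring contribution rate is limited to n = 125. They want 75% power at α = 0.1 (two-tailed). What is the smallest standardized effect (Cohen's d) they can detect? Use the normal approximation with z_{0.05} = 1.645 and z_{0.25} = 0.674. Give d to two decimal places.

d_min ≈ 0.21

For a single sample (or paired design) of n = 125: d_min = (z_{α/2} + z_β)/√n.
z-sum = 1.645 + 0.674 = 2.319.
d_min = 2.319 / √125 = 2.319 / 11.180 = 0.207.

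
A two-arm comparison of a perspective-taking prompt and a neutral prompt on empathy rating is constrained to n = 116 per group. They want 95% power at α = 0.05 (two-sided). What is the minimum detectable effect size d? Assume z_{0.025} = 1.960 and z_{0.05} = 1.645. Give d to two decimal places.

d_min ≈ 0.47

For two independent groups of n = 116 each: d_min = (z_{α/2} + z_β)·√(2/n).
z-sum = 1.960 + 1.645 = 3.605.
d_min = 3.605 × √(2/116) = 3.605 × 0.1313 = 0.473.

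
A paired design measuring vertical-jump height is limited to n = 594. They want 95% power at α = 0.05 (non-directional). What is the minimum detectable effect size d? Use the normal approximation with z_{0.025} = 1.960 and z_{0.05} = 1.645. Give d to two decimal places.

For a single sample (or paired design) of n = 594: d_min = (z_{α/2} + z_β)/√n.
z-sum = 1.960 + 1.645 = 3.605.
d_min = 3.605 / √594 = 3.605 / 24.372 = 0.148.

d_min ≈ 0.15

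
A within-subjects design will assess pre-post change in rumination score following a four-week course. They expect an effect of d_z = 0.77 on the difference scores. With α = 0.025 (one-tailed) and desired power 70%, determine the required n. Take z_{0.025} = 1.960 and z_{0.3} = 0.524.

n = 11 pairs

For a paired (one-sample on differences) test: n = ((z_{α} + z_β) / d)².
z_{α} + z_β = 1.960 + 0.524 = 2.484.
n = (2.484 / 0.77)² = 3.226² = 10.41.
Round up.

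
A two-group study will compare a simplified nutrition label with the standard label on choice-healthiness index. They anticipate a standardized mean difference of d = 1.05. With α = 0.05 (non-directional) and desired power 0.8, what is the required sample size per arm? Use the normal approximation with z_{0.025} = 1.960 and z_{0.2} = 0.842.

n = 15 per group

For two independent groups with equal n: n = 2·((z_{α/2} + z_β) / d)².
z_{α/2} + z_β = 1.960 + 0.842 = 2.802.
n = 2 × (2.802 / 1.05)² = 2 × 2.669² = 2 × 7.12 = 14.2.
Round up to the next whole participant.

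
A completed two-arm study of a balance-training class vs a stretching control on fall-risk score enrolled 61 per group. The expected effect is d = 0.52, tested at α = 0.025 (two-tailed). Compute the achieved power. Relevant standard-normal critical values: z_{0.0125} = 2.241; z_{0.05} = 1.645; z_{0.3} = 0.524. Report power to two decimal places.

For two equal groups, power = Φ(d·√(n/2) − z_{α/2}).
d·√(n/2) = 0.52 × √(61/2) = 0.52 × 5.523 = 2.872.
z_β = 2.872 − 2.241 = 0.631.
Power = Φ(0.631) = 0.736.

power ≈ 0.74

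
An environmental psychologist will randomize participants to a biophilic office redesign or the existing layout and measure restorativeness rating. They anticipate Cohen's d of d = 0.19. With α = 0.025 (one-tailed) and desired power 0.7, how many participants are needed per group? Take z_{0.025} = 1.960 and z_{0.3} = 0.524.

For two independent groups with equal n: n = 2·((z_{α} + z_β) / d)².
z_{α} + z_β = 1.960 + 0.524 = 2.484.
n = 2 × (2.484 / 0.19)² = 2 × 13.074² = 2 × 170.92 = 341.8.
Round up to the next whole participant.

n = 342 per group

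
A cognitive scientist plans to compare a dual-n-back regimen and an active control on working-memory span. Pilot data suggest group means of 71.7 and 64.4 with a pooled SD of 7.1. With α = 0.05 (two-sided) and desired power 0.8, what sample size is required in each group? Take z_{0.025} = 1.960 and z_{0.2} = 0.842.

n = 15 per group

Cohen's d = |M₁ − M₂| / SD_pooled = |71.7 − 64.4| / 7.1 = 7.3 / 7.1 = 1.028.
For two independent groups with equal n: n = 2·((z_{α/2} + z_β) / d)².
z_{α/2} + z_β = 1.960 + 0.842 = 2.802.
n = 2 × (2.802 / 1.028)² = 2 × 2.726² = 2 × 7.43 = 14.9.
Round up to the next whole participant.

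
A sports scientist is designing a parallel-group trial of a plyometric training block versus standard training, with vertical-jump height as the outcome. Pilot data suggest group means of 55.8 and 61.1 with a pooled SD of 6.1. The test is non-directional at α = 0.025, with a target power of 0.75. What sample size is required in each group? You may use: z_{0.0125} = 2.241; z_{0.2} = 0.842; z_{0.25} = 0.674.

n = 23 per group

Cohen's d = |M₁ − M₂| / SD_pooled = |55.8 − 61.1| / 6.1 = 5.3 / 6.1 = 0.869.
For two independent groups with equal n: n = 2·((z_{α/2} + z_β) / d)².
z_{α/2} + z_β = 2.241 + 0.674 = 2.915.
n = 2 × (2.915 / 0.869)² = 2 × 3.354² = 2 × 11.25 = 22.5.
Round up to the next whole participant.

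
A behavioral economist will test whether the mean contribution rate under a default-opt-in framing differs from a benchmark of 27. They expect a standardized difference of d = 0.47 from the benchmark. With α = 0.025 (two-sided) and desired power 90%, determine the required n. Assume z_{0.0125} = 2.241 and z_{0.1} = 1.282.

n = 57

For a one-sample test: n = ((z_{α/2} + z_β) / d)².
z_{α/2} + z_β = 2.241 + 1.282 = 3.523.
n = (3.523 / 0.47)² = 7.496² = 56.19.
Round up.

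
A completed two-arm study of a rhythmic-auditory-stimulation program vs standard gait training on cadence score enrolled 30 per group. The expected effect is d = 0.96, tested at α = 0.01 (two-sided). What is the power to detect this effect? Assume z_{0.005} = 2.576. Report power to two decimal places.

For two equal groups, power = Φ(d·√(n/2) − z_{α/2}).
d·√(n/2) = 0.96 × √(30/2) = 0.96 × 3.873 = 3.718.
z_β = 3.718 − 2.576 = 1.142.
Power = Φ(1.142) = 0.873.

power ≈ 0.87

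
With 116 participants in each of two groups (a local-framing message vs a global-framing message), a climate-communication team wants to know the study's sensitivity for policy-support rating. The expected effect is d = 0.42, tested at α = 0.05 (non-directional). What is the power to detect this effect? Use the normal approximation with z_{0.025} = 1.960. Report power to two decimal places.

For two equal groups, power = Φ(d·√(n/2) − z_{α/2}).
d·√(n/2) = 0.42 × √(116/2) = 0.42 × 7.616 = 3.199.
z_β = 3.199 − 1.960 = 1.239.
Power = Φ(1.239) = 0.892.

power ≈ 0.89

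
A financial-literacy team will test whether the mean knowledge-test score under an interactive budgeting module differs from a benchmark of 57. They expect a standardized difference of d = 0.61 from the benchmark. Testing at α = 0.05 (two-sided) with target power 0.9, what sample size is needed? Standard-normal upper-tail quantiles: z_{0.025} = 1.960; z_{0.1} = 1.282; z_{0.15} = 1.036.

n = 29

For a one-sample test: n = ((z_{α/2} + z_β) / d)².
z_{α/2} + z_β = 1.960 + 1.282 = 3.242.
n = (3.242 / 0.61)² = 5.315² = 28.25.
Round up.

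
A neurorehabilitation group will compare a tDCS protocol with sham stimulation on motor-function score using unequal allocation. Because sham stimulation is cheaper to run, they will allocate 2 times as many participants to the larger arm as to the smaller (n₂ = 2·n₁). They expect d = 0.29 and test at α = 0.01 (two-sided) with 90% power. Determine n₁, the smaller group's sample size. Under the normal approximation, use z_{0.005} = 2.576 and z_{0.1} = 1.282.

n₁ = 266

With allocation ratio k = n₂/n₁ = 2, Var(x̄₁−x̄₂) = σ²(1/n₁ + 1/(k·n₁)) = σ²·(k+1)/(k·n₁).
So n₁ = (1 + 1/k)·((z_{α/2} + z_β)/d)² = 1.500 × (3.858/0.29)².
n₁ = 1.500 × 176.98 = 265.5.
Round up: n₁ = 266, giving n₂ = 2 × 266 = 532.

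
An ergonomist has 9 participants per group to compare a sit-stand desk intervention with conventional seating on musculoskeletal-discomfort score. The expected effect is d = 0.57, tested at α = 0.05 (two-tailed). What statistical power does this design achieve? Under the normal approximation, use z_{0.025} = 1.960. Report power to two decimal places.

power ≈ 0.23

For two equal groups, power = Φ(d·√(n/2) − z_{α/2}).
d·√(n/2) = 0.57 × √(9/2) = 0.57 × 2.121 = 1.209.
z_β = 1.209 − 1.960 = -0.751.
Power = Φ(-0.751) = 0.226.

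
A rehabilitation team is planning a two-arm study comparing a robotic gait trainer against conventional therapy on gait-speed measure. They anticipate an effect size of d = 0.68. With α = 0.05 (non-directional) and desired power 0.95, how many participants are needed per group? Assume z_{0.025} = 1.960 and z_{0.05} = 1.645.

For two independent groups with equal n: n = 2·((z_{α/2} + z_β) / d)².
z_{α/2} + z_β = 1.960 + 1.645 = 3.605.
n = 2 × (3.605 / 0.68)² = 2 × 5.301² = 2 × 28.11 = 56.2.
Round up to the next whole participant.

n = 57 per group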